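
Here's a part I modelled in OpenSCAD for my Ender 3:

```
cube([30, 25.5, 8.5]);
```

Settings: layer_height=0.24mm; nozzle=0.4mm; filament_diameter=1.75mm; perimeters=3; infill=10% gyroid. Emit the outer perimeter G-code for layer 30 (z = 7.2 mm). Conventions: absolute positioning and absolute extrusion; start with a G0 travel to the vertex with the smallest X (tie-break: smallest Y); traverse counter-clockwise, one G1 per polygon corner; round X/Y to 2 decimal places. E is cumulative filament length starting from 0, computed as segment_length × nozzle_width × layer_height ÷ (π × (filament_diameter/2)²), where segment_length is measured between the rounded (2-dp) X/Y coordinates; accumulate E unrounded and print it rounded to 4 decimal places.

G0 X0.00 Y0.00 Z7.20
G1 X30.00 Y0.00 E1.1974
G1 X30.00 Y25.50 E2.2151
G1 X0.00 Y25.50 E3.4125
G1 X0.00 Y0.00 E4.4302

At z = 7.2 mm: the cube (footprint 30×25.5) is included at this height. The outline is a single polygon with 4 vertices. Extrusion per mm of travel: 0.4 × 0.24 / (π × 0.875²) = 0.039912. Accumulating E over each segment gives final E = 4.4302.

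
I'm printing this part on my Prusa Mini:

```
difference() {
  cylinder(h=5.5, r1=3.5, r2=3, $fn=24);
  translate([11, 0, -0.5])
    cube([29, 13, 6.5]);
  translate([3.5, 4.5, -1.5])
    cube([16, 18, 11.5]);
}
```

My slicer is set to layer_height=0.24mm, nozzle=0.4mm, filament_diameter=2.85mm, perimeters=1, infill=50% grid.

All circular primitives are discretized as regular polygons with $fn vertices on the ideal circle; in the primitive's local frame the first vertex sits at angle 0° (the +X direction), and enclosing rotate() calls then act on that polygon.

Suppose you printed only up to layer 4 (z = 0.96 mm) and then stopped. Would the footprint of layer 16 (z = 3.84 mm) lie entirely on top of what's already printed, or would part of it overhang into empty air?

Compare the two slices. At z = 0.96: the cone contributes a regular 24-gon of circumradius 3.413 (interpolated between r1=3.5 and r2=3 at t=0.175) (area = (24/2)·3.413²·sin(360°/24) = 36.17 mm²); the cube at (11, 0) (footprint 29×13) is included at this height (area 377.00 mm²); the cube at (3.5, 4.5) is present — its section is the full 16×18 rectangle (area 288.00 mm²); Taking the first minus the rest: starting from the cone (36.17 mm²), the 29×13 cube at (11, 0) misses the remaining region (no effect); the 16×18 cube at (3.5, 4.5) misses the remaining region (no effect) — area = 36.17 mm². At z = 3.84: the cone contributes a regular 24-gon of circumradius 3.151 (interpolated between r1=3.5 and r2=3 at t=0.698) (area = (24/2)·3.151²·sin(360°/24) = 30.84 mm²); the cube at (11, 0) is present — its section is the full 29×13 rectangle (area 377.00 mm²); the cube at (3.5, 4.5) (footprint 16×18) is included at this height (area 288.00 mm²); Subtracting the remaining from the first: starting from the cone (30.84 mm²), the 29×13 cube at (11, 0) misses the remaining region (no effect); the 16×18 cube at (3.5, 4.5) misses the remaining region (no effect) — area = 30.84 mm². Checking containment: the cross-section at z = 3.84 is a subset of the cross-section at z = 0.96.

entirely on top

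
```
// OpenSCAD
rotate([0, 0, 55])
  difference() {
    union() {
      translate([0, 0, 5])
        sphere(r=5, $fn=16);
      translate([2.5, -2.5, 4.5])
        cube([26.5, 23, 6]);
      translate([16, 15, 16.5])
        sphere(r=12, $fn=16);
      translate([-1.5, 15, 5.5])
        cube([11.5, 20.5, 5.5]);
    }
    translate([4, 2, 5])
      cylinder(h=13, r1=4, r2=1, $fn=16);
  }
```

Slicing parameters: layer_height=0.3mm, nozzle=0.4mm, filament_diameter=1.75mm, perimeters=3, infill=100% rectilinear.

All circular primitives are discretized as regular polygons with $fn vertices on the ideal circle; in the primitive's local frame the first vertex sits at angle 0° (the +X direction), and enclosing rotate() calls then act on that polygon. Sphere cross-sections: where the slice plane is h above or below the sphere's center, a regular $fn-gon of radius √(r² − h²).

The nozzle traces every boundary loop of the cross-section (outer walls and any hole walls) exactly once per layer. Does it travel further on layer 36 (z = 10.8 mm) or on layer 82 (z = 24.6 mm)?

layer 36 (z = 10.8 mm)

Layer 36 (z = 10.8): the sphere is absent (|z−center|=5.800 > r=5); the cube at (2.5, -2.5) is absent (z outside [4.5, 10.5]); the r=12 sphere at (16, 15) contributes a regular 16-gon of circumradius √(12²−5.7²) = 10.560 (perimeter = 2·16·10.560·sin(180°/16) = 65.92 mm); the 11.5×20.5 cube at (-1.5, 15) contributes its full rectangle (perimeter 64.00 mm); Combining (union): the regions partially overlap (shared area 26.47 mm²), so the edge portions inside another operand are dropped and the merged outline is re-measured after clipping — boundary = 106.91 mm; the cone at (4, 2) (r1=4→r2=1) has section circumradius 2.662 here — a regular 16-gon (perimeter = 2·16·2.662·sin(180°/16) = 16.62 mm); After the difference (first − rest): starting from that combined region, the cone at (4, 2) misses the remaining region (no effect) — boundary = 106.91 mm; (whole slice rotated 55° about Z — lengths, areas and connectivity unchanged). So its perimeter = 106.91 mm. Layer 82 (z = 24.6): the sphere is absent (|z−center|=19.600 > r=5); the cube at (2.5, -2.5) is absent (z outside [4.5, 10.5]); the r=12 sphere at (16, 15) contributes a regular 16-gon of circumradius √(12²−8.1²) = 8.854 (perimeter = 2·16·8.854·sin(180°/16) = 55.27 mm); the cube at (-1.5, 15) does not reach this height (z outside [5.5, 11]); Taking the union: only the r=12 sphere at (16, 15) is present, so the union is just that shape — boundary = 55.27 mm; the cone at (4, 2) does not reach this height (z outside [5, 18]); Subtracting the remaining from the first: none of the subtracted shapes is present at this height, so that combined region is unchanged — boundary = 55.27 mm; (rotated 55° about Z; rotation is an isometry so areas/perimeters/island counts are preserved). So its perimeter = 55.27 mm. Layer 36 is larger (106.91 vs 55.27 mm).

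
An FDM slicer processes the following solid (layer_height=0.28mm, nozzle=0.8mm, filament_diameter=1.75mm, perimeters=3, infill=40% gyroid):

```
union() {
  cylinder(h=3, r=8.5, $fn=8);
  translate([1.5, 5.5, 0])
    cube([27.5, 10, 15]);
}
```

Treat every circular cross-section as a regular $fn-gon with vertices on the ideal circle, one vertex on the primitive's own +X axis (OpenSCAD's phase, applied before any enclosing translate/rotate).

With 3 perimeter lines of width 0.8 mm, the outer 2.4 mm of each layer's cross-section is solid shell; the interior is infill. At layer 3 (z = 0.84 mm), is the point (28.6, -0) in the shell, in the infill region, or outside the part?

At z = 0.84 mm: the cylinder: section is a regular 8-gon, circumradius r=8.5; the cube at (1.5, 5.5) (footprint 27.5×10) is included at this height; Taking the union: the regions partially overlap (shared area 6.57 mm²), so overlapping operands fuse into one piece — 1 connected region. Overall, the cross-section is a single solid region. The nearest boundary edge runs (29.00, 5.50)→(6.22, 5.50); distance from the point to it = 5.50 mm. The point is not inside any of the regions above, so it lies outside the cross-section (5.50 mm from the nearest boundary).

outside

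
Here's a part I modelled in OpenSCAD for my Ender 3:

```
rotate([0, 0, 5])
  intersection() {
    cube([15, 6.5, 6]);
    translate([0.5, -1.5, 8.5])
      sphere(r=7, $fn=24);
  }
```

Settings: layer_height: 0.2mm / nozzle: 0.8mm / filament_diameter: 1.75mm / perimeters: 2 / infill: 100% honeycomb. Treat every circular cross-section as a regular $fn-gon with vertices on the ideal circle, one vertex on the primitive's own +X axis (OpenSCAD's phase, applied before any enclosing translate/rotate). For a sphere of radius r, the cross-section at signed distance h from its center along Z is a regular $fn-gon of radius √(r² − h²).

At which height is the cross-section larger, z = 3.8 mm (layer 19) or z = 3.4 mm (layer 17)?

layer 19 (z = 3.8 mm)

Layer 19 (z = 3.8): the 15×6.5 cube contributes its full rectangle (area 97.50 mm²); the r=7 sphere at (0.5, -1.5) contributes a regular 24-gon of circumradius √(7²−4.7²) = 5.187 (area = (24/2)·5.187²·sin(360°/24) = 83.58 mm²); After intersecting: the r=7 sphere at (0.5, -1.5) partially overlaps the 15×6.5 cube; clipping to the common part keeps 15.09 mm² — area = 15.09 mm²; (rotated 5° about Z; rotation is an isometry so areas/perimeters/island counts are preserved). So its area = 15.09 mm². Layer 17 (z = 3.4): the 15×6.5 cube contributes its full rectangle (area 97.50 mm²); the sphere at (0.5, -1.5): section is a regular 24-gon, circumradius = √(r²−h²) = √(7²−5.1²) = 4.795 (area = (24/2)·4.795²·sin(360°/24) = 71.40 mm²); After intersecting: the r=7 sphere at (0.5, -1.5) partially overlaps the 15×6.5 cube; clipping to the common part keeps 12.45 mm² — area = 12.45 mm²; (rotated 5° about Z; rotation is an isometry so areas/perimeters/island counts are preserved). So its area = 12.45 mm². Layer 19 is larger (15.09 vs 12.45 mm²).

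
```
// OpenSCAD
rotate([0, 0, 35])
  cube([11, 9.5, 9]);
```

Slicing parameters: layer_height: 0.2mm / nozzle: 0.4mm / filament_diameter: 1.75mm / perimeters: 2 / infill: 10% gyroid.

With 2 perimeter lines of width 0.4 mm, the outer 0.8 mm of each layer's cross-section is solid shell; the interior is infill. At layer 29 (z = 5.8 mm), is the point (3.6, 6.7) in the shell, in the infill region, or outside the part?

At z = 5.8 mm: the cube is present — its section is the full 11×9.5 rectangle; (rotated 35° about Z; rotation is an isometry so areas/perimeters/island counts are preserved). Overall, the cross-section is a single solid region. Undo the 35° rotation: the query point maps to (6.792, 3.423) in the un-rotated model frame. The nearest boundary edge runs (0.00, 0.00)→(11.00, 0.00); distance from the point to it = 3.42 mm. The point is inside the cross-section and 3.42 mm from the nearest boundary — more than the 0.8 mm shell width (2 × 0.4), so it's in the infill interior.

infill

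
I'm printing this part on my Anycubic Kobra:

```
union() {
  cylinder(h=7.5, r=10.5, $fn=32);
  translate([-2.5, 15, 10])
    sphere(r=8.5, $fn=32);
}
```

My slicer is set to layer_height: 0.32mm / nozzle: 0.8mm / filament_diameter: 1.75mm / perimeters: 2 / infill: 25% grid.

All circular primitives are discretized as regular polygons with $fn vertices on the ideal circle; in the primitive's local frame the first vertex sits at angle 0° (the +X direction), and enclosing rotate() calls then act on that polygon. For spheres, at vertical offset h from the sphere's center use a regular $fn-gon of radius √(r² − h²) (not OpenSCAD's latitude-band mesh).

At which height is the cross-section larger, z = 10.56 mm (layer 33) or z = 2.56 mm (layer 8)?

layer 8 (z = 2.56 mm)

Layer 33 (z = 10.56): the cylinder is absent (z outside [0, 7.5]); the r=8.5 sphere at (-2.5, 15) contributes a regular 32-gon of circumradius √(8.5²−0.56²) = 8.482 (area = (32/2)·8.482²·sin(360°/32) = 224.55 mm²); Merging all regions: only the r=8.5 sphere at (-2.5, 15) is present, so the union is just that shape — area = 224.55 mm². So its area = 224.55 mm². Layer 8 (z = 2.56): the cylinder: section is a regular 32-gon, circumradius r=10.5 (area = (32/2)·10.500²·sin(360°/32) = 344.14 mm²); the r=8.5 sphere at (-2.5, 15) contributes a regular 32-gon of circumradius √(8.5²−7.44²) = 4.111 (area = (32/2)·4.111²·sin(360°/32) = 52.74 mm²); Combining (union): the 2 present regions are separate (no shared area or edge), so areas and boundary lengths simply add and each stays a separate island — area = 396.88 mm². So its area = 396.88 mm². Layer 8 is larger (396.88 vs 224.55 mm²).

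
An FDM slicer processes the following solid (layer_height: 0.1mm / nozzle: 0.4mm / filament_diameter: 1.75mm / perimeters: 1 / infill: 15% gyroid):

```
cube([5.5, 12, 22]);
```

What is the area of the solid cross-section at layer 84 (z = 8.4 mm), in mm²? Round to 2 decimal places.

At z = 8.4 mm: the cube (footprint 5.5×12) is included at this height (area 66.00 mm²). Overall, the cross-section is a single solid region. Net area = 66.00 mm².

66.00 mm²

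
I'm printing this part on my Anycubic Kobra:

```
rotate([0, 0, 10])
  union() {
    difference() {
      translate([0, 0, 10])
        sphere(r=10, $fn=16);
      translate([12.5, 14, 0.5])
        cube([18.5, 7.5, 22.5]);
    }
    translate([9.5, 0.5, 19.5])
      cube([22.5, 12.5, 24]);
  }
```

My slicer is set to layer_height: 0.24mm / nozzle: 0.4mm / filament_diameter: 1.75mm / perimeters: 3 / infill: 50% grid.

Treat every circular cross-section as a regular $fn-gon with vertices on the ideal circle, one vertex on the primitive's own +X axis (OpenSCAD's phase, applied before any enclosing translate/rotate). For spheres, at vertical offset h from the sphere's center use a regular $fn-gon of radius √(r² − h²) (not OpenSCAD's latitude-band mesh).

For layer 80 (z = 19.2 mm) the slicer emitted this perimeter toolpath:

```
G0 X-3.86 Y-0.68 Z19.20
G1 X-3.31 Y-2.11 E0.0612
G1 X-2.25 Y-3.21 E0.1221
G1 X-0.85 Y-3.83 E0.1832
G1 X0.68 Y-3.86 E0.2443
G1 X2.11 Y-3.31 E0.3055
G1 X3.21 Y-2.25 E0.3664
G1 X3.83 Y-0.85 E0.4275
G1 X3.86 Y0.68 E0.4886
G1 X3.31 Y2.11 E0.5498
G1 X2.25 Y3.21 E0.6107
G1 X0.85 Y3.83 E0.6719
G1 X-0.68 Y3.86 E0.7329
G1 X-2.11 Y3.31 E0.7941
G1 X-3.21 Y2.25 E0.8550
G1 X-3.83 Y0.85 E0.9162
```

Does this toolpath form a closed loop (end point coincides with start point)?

Start point (G0): (-3.86, -0.68). End point (last G1): the path does not return to the start — open.

no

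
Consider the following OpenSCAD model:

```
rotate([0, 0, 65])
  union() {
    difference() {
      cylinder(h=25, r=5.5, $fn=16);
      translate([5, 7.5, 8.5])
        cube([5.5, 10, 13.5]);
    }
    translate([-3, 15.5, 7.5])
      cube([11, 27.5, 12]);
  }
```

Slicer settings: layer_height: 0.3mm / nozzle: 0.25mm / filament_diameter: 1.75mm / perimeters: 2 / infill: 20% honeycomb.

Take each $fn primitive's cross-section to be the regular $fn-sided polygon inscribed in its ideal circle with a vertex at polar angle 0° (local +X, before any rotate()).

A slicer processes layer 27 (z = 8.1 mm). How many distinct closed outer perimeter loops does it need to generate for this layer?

At z = 8.1 mm: the r=5.5 cylinder contributes a regular 16-gon of circumradius 5.5; the cube at (5, 7.5) is not intersected at this z (z outside [8.5, 22]); Taking the first minus the rest: none of the subtracted shapes is present at this height, so the r=5.5 cylinder is unchanged — 1 connected region; the cube at (-3, 15.5) (footprint 11×27.5) is included at this height; Merging all regions: the 2 present regions are separate (no shared area or edge), so areas and boundary lengths simply add and each stays a separate island — 2 connected regions; (whole slice rotated 65° about Z — lengths, areas and connectivity unchanged). The result has 2 disconnected regions.

2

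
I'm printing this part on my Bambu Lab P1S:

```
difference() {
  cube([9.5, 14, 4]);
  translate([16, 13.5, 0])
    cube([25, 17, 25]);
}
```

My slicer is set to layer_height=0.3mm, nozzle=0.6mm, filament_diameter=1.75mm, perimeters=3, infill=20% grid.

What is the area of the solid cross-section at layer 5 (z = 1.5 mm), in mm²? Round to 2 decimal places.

133.00 mm²

At z = 1.5 mm: the cube (footprint 9.5×14) is included at this height (area 133.00 mm²); the 25×17 cube at (16, 13.5) contributes its full rectangle (area 425.00 mm²); After the difference (first − rest): starting from the 9.5×14 cube (133.00 mm²), the 25×17 cube at (16, 13.5) misses the remaining region (no effect) — area = 133.00 mm². Overall, the cross-section is a single solid region. Net area = 133.00 mm².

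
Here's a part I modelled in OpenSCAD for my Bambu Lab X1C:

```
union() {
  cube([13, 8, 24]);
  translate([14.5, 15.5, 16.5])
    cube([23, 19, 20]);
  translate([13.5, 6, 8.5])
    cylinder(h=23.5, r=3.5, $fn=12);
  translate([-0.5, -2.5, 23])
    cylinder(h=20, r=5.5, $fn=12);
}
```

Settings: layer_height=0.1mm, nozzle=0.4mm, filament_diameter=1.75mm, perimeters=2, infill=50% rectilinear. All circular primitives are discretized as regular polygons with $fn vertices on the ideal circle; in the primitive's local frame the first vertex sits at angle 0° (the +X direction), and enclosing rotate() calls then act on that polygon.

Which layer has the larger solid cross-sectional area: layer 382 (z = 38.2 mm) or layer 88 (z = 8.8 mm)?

Layer 382 (z = 38.2): the cube does not reach this height (z outside [0, 24]); the cube at (14.5, 15.5) is not intersected at this z (z outside [16.5, 36.5]); the cylinder at (13.5, 6) is absent (z outside [8.5, 32]); the cylinder at (-0.5, -2.5): section is a regular 12-gon, circumradius r=5.5 (area = (12/2)·5.500²·sin(360°/12) = 90.75 mm²); Merging all regions: only the r=5.5 cylinder at (-0.5, -2.5) is present, so the union is just that shape — area = 90.75 mm². So its area = 90.75 mm². Layer 88 (z = 8.8): the cube (footprint 13×8) is included at this height (area 104.00 mm²); the cube at (14.5, 15.5) is not intersected at this z (z outside [16.5, 36.5]); the r=3.5 cylinder at (13.5, 6) gives a regular 12-gon of circumradius 3.5 (constant along its height) (area = (12/2)·3.500²·sin(360°/12) = 36.75 mm²); the cylinder at (-0.5, -2.5) is not intersected at this z (z outside [23, 43]); Merging all regions: the regions partially overlap — summed areas 140.75 mm² minus the doubly-counted overlap 12.91 mm² gives 127.84 mm² — area = 127.84 mm². So its area = 127.84 mm². Layer 88 is larger (127.84 vs 90.75 mm²).

layer 88 (z = 8.8 mm)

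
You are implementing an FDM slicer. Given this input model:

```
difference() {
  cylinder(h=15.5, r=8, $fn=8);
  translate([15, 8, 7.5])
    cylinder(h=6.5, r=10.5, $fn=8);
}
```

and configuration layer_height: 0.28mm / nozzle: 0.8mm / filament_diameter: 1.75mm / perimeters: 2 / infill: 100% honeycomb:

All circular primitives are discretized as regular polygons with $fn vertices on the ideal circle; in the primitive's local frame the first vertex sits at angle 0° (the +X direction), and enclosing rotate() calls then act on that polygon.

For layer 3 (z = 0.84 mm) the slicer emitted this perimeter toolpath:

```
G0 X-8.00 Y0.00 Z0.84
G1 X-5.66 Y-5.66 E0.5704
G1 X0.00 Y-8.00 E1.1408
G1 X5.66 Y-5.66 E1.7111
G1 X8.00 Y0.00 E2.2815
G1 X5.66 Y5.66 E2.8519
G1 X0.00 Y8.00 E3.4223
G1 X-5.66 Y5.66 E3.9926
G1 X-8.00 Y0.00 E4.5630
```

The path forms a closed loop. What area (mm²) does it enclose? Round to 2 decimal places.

181.12 mm²

Apply the shoelace formula to the sequence of (X, Y) vertices; enclosed area = 181.12 mm².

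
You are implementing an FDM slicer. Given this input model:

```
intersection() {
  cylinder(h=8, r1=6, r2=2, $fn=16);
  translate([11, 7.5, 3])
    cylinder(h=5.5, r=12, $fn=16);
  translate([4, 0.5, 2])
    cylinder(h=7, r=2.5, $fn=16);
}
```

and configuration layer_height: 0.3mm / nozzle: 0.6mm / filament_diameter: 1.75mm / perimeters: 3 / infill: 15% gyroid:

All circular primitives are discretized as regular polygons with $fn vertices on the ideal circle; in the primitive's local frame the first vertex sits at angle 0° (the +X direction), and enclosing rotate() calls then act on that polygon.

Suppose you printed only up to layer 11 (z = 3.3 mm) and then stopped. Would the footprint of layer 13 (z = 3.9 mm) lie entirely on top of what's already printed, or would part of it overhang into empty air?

Compare the two slices. At z = 3.3: the cone (r1=6→r2=2) has section circumradius 4.350 here — a regular 16-gon (area = (16/2)·4.350²·sin(360°/16) = 57.93 mm²); the r=12 cylinder at (11, 7.5) gives a regular 16-gon of circumradius 12 (constant along its height) (area = (16/2)·12.000²·sin(360°/16) = 440.85 mm²); the cylinder at (4, 0.5): section is a regular 16-gon, circumradius r=2.5 (area = (16/2)·2.500²·sin(360°/16) = 19.13 mm²); Keeping only the common overlap: the r=12 cylinder at (11, 7.5) partially overlaps the cone; clipping to the common part keeps 15.04 mm²; the r=2.5 cylinder at (4, 0.5) partially overlaps the running intersection; clipping to the common part keeps 8.56 mm² — area = 8.56 mm². At z = 3.9: the cone contributes a regular 16-gon of circumradius 4.050 (interpolated between r1=6 and r2=2 at t=0.487) (area = (16/2)·4.050²·sin(360°/16) = 50.22 mm²); the r=12 cylinder at (11, 7.5) gives a regular 16-gon of circumradius 12 (constant along its height) (area = (16/2)·12.000²·sin(360°/16) = 440.85 mm²); the r=2.5 cylinder at (4, 0.5) gives a regular 16-gon of circumradius 2.5 (constant along its height) (area = (16/2)·2.500²·sin(360°/16) = 19.13 mm²); Keeping only the common overlap: the r=12 cylinder at (11, 7.5) partially overlaps the cone; clipping to the common part keeps 12.46 mm²; the r=2.5 cylinder at (4, 0.5) partially overlaps the running intersection; clipping to the common part keeps 7.10 mm² — area = 7.10 mm². Checking containment: the cross-section at z = 3.9 is a subset of the cross-section at z = 3.3.

entirely on top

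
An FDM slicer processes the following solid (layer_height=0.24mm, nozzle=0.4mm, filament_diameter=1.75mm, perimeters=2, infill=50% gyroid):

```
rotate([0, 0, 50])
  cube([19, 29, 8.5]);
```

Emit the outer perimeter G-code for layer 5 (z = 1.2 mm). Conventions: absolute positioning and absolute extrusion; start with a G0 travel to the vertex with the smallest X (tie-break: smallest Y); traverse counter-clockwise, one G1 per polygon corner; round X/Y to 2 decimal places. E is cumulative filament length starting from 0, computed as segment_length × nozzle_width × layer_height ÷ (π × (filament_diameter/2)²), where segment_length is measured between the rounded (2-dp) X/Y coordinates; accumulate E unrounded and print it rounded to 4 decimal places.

G0 X-22.22 Y18.64 Z1.20
G1 X0.00 Y0.00 E1.1576
G1 X12.21 Y14.55 E1.9157
G1 X-10.00 Y33.20 E3.0732
G1 X-22.22 Y18.64 E3.8319

At z = 1.2 mm: the cube (footprint 19×29) is included at this height; (rotated 50° about Z; rotation is an isometry so areas/perimeters/island counts are preserved). The outline is a single polygon with 4 vertices. Extrusion per mm of travel: 0.4 × 0.24 / (π × 0.875²) = 0.039912. Accumulating E over each segment gives final E = 3.8319.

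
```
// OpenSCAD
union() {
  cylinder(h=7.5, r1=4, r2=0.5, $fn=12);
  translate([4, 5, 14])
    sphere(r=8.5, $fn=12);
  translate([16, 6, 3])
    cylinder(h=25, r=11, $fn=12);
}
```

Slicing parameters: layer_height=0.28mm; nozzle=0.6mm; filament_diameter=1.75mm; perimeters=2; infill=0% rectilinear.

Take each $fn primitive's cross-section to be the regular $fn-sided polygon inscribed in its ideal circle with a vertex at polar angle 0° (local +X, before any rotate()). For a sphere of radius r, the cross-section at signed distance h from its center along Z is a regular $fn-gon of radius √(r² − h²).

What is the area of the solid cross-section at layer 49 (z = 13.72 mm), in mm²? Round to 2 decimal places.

508.45 mm²

At z = 13.72 mm: the cone is absent (z outside [0, 7.5]); the r=8.5 sphere at (4, 5) slices to a regular 12-gon of circumradius 8.495 (√(r²−h²) with h=0.28 from center) (area = (12/2)·8.495²·sin(360°/12) = 216.51 mm²); the cylinder at (16, 6): section is a regular 12-gon, circumradius r=11 (area = (12/2)·11.000²·sin(360°/12) = 363.00 mm²); Combining (union): the regions partially overlap — summed areas 579.51 mm² minus the doubly-counted overlap 71.06 mm² gives 508.45 mm² — area = 508.45 mm². Overall, the cross-section is a single solid region. Net area = 508.45 mm².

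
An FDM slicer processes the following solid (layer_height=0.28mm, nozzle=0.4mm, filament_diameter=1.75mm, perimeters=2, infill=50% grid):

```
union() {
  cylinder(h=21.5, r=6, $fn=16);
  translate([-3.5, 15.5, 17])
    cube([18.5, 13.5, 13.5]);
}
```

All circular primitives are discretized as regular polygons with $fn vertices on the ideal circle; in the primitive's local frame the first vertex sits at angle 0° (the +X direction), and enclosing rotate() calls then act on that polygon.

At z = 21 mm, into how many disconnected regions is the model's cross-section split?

At z = 21 mm: the cylinder: section is a regular 16-gon, circumradius r=6; the cube at (-3.5, 15.5) is present — its section is the full 18.5×13.5 rectangle; Taking the union: the 2 present regions are separate (no shared area or edge), so areas and boundary lengths simply add and each stays a separate island — 2 connected regions. The result has 2 disconnected regions.

2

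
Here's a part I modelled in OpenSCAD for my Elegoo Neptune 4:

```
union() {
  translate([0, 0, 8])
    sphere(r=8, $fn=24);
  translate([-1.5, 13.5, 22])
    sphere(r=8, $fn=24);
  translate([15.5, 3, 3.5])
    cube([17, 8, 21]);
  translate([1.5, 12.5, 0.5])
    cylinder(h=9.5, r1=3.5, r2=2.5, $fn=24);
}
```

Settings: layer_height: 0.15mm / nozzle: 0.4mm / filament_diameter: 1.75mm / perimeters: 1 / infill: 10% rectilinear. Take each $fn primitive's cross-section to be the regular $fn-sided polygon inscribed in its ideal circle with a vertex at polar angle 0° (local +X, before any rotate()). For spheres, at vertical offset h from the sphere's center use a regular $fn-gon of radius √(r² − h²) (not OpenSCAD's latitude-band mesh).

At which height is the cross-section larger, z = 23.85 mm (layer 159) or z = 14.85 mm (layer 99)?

layer 159 (z = 23.85 mm)

Layer 159 (z = 23.85): the sphere is not intersected at this z (|z−center|=15.850 > r=8); the sphere at (-1.5, 13.5): section is a regular 24-gon, circumradius = √(r²−h²) = √(8²−1.85²) = 7.783 (area = (24/2)·7.783²·sin(360°/24) = 188.14 mm²); the 17×8 cube at (15.5, 3) contributes its full rectangle (area 136.00 mm²); the cone at (1.5, 12.5) is absent (z outside [0.5, 10]); Merging all regions: the 2 present regions are separate (no shared area or edge), so areas and boundary lengths simply add and each stays a separate island — area = 324.14 mm². So its area = 324.14 mm². Layer 99 (z = 14.85): the sphere: section is a regular 24-gon, circumradius = √(r²−h²) = √(8²−6.85²) = 4.132 (area = (24/2)·4.132²·sin(360°/24) = 53.04 mm²); the r=8 sphere at (-1.5, 13.5) slices to a regular 24-gon of circumradius 3.589 (√(r²−h²) with h=7.15 from center) (area = (24/2)·3.589²·sin(360°/24) = 40.00 mm²); the 17×8 cube at (15.5, 3) contributes its full rectangle (area 136.00 mm²); the cone at (1.5, 12.5) is not intersected at this z (z outside [0.5, 10]); Merging all regions: the 3 present regions are separate (no shared area or edge), so areas and boundary lengths simply add and each stays a separate island — area = 229.04 mm². So its area = 229.04 mm². Layer 159 is larger (324.14 vs 229.04 mm²).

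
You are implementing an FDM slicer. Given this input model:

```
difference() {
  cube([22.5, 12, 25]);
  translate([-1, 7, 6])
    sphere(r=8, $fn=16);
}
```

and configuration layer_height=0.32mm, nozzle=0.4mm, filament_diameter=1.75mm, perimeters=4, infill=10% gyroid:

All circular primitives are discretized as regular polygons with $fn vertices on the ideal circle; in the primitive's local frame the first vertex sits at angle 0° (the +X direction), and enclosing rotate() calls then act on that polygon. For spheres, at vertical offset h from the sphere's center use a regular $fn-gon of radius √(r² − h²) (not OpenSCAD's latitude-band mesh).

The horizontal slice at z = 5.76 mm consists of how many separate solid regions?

At z = 5.76 mm: the cube (footprint 22.5×12) is included at this height; the r=8 sphere at (-1, 7) contributes a regular 16-gon of circumradius √(8²−0.24²) = 7.996; After the difference (first − rest): starting from the 22.5×12 cube, the r=8 sphere at (-1, 7) partially overlaps it — only the 71.32 mm² overlap (of its 195.76 mm²) is removed, clipping the outline — 1 connected region. The result has 1 disconnected region.

1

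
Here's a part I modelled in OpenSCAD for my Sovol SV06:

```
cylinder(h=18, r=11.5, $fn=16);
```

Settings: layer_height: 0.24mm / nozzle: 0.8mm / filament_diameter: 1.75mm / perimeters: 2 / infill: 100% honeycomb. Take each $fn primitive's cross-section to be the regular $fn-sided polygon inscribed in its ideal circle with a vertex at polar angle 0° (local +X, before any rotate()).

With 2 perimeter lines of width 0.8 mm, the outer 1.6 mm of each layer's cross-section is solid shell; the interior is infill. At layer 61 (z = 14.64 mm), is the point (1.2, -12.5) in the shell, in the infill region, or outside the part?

outside

At z = 14.64 mm: the cylinder: section is a regular 16-gon, circumradius r=11.5. Overall, the cross-section is a single solid region. The nearest boundary edge runs (-0.00, -11.50)→(4.40, -10.62); distance from the point to it = 1.21 mm. The point is not inside any of the regions above, so it lies outside the cross-section (1.21 mm from the nearest boundary).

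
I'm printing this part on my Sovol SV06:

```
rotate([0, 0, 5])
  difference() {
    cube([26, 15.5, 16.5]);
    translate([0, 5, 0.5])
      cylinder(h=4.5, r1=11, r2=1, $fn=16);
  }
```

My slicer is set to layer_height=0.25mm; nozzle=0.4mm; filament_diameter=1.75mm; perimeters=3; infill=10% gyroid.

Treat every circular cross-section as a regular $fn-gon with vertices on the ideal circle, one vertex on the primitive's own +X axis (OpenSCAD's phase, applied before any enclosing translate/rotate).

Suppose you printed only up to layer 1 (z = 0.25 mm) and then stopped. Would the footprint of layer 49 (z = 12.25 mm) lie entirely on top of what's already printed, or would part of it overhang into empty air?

entirely on top

Compare the two slices. At z = 0.25: the cube is present — its section is the full 26×15.5 rectangle (area 403.00 mm²); the cone at (0, 5) is not intersected at this z (z outside [0.5, 5]); Taking the first minus the rest: none of the subtracted shapes is present at this height, so the 26×15.5 cube is unchanged — area = 403.00 mm²; (whole slice rotated 5° about Z — lengths, areas and connectivity unchanged). At z = 12.25: the cube (footprint 26×15.5) is included at this height (area 403.00 mm²); the cone at (0, 5) is not intersected at this z (z outside [0.5, 5]); After the difference (first − rest): none of the subtracted shapes is present at this height, so the 26×15.5 cube is unchanged — area = 403.00 mm²; (rotated 5° about Z; rotation is an isometry so areas/perimeters/island counts are preserved). Checking containment: the cross-section at z = 12.25 is a subset of the cross-section at z = 0.25.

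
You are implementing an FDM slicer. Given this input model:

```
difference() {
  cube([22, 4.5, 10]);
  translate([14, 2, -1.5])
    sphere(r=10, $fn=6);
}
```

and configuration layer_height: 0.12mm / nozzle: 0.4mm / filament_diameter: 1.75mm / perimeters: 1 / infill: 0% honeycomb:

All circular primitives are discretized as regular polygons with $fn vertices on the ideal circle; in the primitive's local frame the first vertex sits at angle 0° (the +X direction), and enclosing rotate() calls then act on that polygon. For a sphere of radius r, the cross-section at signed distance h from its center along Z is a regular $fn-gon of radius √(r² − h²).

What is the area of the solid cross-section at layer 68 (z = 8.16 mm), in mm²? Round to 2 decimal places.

At z = 8.16 mm: the 22×4.5 cube contributes its full rectangle (area 99.00 mm²); the r=10 sphere at (14, 2) slices to a regular 6-gon of circumradius 2.585 (√(r²−h²) with h=9.66 from center) (area = (6/2)·2.585²·sin(360°/6) = 17.37 mm²); Taking the first minus the rest: starting from the 22×4.5 cube (99.00 mm²), the r=10 sphere at (14, 2) partially overlaps it — only the 16.72 mm² overlap (of its 17.37 mm²) is removed, clipping the outline — area = 82.28 mm². Overall, the cross-section is a single solid region. Net area = 82.28 mm².

82.28 mm²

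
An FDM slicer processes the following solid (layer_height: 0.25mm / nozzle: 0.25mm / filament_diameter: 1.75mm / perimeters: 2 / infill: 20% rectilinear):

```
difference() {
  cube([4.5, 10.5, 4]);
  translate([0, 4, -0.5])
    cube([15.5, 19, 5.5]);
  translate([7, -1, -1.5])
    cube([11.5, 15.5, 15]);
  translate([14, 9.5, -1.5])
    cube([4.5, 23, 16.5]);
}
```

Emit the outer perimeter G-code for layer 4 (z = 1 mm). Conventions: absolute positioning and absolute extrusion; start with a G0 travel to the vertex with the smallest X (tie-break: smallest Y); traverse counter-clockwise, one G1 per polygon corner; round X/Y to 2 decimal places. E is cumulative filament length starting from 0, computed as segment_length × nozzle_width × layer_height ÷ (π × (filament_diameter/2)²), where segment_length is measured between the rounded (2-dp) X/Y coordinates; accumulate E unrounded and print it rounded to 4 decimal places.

At z = 1 mm: the 4.5×10.5 cube contributes its full rectangle; the 15.5×19 cube at (0, 4) contributes its full rectangle; the cube at (7, -1) is present — its section is the full 11.5×15.5 rectangle; the cube at (14, 9.5) is present — its section is the full 4.5×23 rectangle; After the difference (first − rest): starting from the 4.5×10.5 cube, the 15.5×19 cube at (0, 4) partially overlaps it — only the 29.25 mm² overlap (of its 294.50 mm²) is removed, clipping the outline; the 11.5×15.5 cube at (7, -1) misses the remaining region (no effect); the 4.5×23 cube at (14, 9.5) misses the remaining region (no effect) — 1 connected region. The outline is a single polygon with 4 vertices. Extrusion per mm of travel: 0.25 × 0.25 / (π × 0.875²) = 0.025984. Accumulating E over each segment gives final E = 0.4417.

G0 X0.00 Y0.00 Z1.00
G1 X4.50 Y0.00 E0.1169
G1 X4.50 Y4.00 E0.2209
G1 X0.00 Y4.00 E0.3378
G1 X0.00 Y0.00 E0.4417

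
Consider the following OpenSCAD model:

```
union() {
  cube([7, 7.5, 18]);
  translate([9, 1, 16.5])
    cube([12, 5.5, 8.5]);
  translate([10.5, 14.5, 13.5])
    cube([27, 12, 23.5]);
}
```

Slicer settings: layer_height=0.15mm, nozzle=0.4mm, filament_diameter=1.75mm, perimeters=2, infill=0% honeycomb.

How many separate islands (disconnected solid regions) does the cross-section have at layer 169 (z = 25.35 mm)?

At z = 25.35 mm: the cube is not intersected at this z (z outside [0, 18]); the cube at (9, 1) is not intersected at this z (z outside [16.5, 25]); the cube at (10.5, 14.5) is present — its section is the full 27×12 rectangle; Taking the union: only the 27×12 cube at (10.5, 14.5) is present, so the union is just that shape — 1 connected region. Overall, the cross-section is a single solid region. Island count = 1.

1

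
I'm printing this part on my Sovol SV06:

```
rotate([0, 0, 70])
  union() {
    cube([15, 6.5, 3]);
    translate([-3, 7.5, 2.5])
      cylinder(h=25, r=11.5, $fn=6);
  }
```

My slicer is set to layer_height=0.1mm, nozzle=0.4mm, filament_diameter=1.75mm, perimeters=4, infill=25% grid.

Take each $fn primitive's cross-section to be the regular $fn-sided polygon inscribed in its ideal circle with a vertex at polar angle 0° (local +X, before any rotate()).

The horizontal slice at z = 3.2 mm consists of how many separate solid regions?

1

At z = 3.2 mm: the cube is not intersected at this z (z outside [0, 3]); the r=11.5 cylinder at (-3, 7.5) gives a regular 6-gon of circumradius 11.5 (constant along its height); Combining (union): only the r=11.5 cylinder at (-3, 7.5) is present, so the union is just that shape — 1 connected region; (rotated 70° about Z; rotation is an isometry so areas/perimeters/island counts are preserved). The result has 1 disconnected region.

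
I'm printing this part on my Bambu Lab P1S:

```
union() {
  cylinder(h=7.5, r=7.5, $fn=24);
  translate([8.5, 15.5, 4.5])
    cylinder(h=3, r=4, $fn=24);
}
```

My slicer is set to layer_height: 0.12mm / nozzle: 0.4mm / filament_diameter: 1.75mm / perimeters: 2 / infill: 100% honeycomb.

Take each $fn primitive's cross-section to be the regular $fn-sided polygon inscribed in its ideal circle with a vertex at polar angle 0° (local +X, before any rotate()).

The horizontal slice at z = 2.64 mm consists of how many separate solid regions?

1

At z = 2.64 mm: the r=7.5 cylinder gives a regular 24-gon of circumradius 7.5 (constant along its height); the cylinder at (8.5, 15.5) is not intersected at this z (z outside [4.5, 7.5]); Combining (union): only the r=7.5 cylinder is present, so the union is just that shape — 1 connected region. The result has 1 disconnected region.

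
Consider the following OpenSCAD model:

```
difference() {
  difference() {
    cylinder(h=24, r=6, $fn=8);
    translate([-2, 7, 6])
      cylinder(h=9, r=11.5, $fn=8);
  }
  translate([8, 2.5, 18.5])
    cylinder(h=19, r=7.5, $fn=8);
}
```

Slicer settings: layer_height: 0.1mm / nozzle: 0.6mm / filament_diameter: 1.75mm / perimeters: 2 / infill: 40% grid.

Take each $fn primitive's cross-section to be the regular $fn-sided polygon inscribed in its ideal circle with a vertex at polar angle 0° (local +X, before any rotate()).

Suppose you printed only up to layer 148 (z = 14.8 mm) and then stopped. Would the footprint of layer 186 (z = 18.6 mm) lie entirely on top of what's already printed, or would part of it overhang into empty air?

part overhangs

Compare the two slices. At z = 14.8: the cylinder: section is a regular 8-gon, circumradius r=6 (area = (8/2)·6.000²·sin(360°/8) = 101.82 mm²); the r=11.5 cylinder at (-2, 7) gives a regular 8-gon of circumradius 11.5 (constant along its height) (area = (8/2)·11.500²·sin(360°/8) = 374.06 mm²); Subtracting the remaining from the first: starting from the r=6 cylinder (101.82 mm²), the r=11.5 cylinder at (-2, 7) partially overlaps it — only the 85.97 mm² overlap (of its 374.06 mm²) is removed, clipping the outline — area = 15.85 mm²; the cylinder at (8, 2.5) is absent (z outside [18.5, 37.5]); After the difference (first − rest): none of the subtracted shapes is present at this height, so the result so far is unchanged — area = 15.85 mm². At z = 18.6: the r=6 cylinder gives a regular 8-gon of circumradius 6 (constant along its height) (area = (8/2)·6.000²·sin(360°/8) = 101.82 mm²); the cylinder at (-2, 7) does not reach this height (z outside [6, 15]); Taking the first minus the rest: none of the subtracted shapes is present at this height, so the r=6 cylinder is unchanged — area = 101.82 mm²; the cylinder at (8, 2.5): section is a regular 8-gon, circumradius r=7.5 (area = (8/2)·7.500²·sin(360°/8) = 159.10 mm²); Subtracting the remaining from the first: starting from that combined region (101.82 mm²), the r=7.5 cylinder at (8, 2.5) partially overlaps it — only the 29.37 mm² overlap (of its 159.10 mm²) is removed, clipping the outline — area = 72.46 mm². Checking containment: at z = 18.6 the cross-section extends beyond the z = 14.8 cross-section by about 59.23 mm².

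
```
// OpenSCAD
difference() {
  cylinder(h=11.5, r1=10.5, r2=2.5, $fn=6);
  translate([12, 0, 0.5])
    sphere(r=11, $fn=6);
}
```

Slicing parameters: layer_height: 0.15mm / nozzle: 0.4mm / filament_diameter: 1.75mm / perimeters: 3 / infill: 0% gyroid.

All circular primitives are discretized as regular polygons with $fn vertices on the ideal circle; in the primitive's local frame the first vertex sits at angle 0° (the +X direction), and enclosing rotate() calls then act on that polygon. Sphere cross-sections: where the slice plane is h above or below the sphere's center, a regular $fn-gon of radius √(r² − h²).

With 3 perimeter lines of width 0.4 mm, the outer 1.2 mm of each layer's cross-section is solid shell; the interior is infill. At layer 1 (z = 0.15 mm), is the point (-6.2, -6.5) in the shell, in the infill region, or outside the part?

shell

At z = 0.15 mm: the cone: at t=0.013 of its height the radius interpolates to r₁+(r₂−r₁)t = 10.396, giving a regular 6-gon of that circumradius; the sphere at (12, 0): section is a regular 6-gon, circumradius = √(r²−h²) = √(11²−0.35²) = 10.994; Taking the first minus the rest: starting from the cone, the r=11 sphere at (12, 0) partially overlaps it — only the 76.36 mm² overlap (of its 314.05 mm²) is removed, clipping the outline — 1 connected region. Overall, the cross-section is a single solid region. The nearest boundary edge runs (-5.20, -9.00)→(-10.40, 0.00); distance from the point to it = 0.38 mm. The point is inside the cross-section, 0.38 mm from the nearest boundary — within the 1.2 mm shell band (3 × 0.4).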